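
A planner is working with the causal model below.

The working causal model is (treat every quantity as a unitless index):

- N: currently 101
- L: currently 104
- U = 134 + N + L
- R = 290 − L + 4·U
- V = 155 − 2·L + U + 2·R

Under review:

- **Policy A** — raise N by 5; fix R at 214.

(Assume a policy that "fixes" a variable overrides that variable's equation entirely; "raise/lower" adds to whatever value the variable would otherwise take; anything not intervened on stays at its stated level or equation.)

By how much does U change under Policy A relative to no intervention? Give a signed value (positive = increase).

Baseline:
  N = 101
  L = 104
  U = 134 + 101 + 104 = 339
Policy A (N + 5, R := 214):
  N = 101 + 5 = 106
  L = 104
  U = 134 + 106 + 104 = 344
Change in U: 344 − 339 = 5

5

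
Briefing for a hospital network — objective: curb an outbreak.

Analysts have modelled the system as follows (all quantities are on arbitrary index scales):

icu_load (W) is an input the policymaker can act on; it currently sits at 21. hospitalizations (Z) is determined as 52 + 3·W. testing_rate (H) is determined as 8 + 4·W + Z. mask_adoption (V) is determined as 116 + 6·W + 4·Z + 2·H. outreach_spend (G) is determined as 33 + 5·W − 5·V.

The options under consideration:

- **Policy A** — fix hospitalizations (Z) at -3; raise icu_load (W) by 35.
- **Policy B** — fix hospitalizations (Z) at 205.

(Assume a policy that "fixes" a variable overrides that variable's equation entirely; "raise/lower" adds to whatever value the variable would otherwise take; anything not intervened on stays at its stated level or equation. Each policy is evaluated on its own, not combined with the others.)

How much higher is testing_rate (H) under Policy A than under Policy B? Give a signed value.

-68

Policy A (Z := -3, W + 35):
  W = 21 + 35 = 56
  Z = -3
  H = 8 + 4·56 + (-3) = 229
Policy B (Z := 205):
  W = 21
  Z = 205
  H = 8 + 4·21 + 205 = 297
H: 229 − 297 = -68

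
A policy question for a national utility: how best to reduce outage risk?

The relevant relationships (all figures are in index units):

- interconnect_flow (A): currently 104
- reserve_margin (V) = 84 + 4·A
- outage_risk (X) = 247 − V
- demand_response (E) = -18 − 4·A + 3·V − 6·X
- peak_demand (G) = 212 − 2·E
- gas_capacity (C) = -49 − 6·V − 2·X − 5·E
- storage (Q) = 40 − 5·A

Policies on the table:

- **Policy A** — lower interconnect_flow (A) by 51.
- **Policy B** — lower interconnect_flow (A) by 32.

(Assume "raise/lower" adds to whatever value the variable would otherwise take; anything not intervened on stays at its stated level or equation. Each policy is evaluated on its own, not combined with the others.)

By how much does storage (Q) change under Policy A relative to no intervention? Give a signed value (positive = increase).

255

Baseline:
  A = 104
  Q = 40 − 5·104 = -480
Policy A (A − 51):
  A = 104 − 51 = 53
  Q = 40 − 5·53 = -225
Change in Q: -225 − (-480) = 255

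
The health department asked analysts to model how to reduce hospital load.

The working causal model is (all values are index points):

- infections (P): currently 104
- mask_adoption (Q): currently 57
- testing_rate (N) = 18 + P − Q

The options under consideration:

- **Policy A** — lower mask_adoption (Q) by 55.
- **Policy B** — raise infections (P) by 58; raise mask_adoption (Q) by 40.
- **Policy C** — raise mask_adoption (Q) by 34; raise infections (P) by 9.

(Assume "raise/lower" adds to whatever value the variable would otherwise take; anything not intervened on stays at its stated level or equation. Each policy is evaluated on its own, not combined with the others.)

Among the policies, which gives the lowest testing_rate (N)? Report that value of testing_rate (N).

Policy A (Q − 55):
  P = 104
  Q = 57 − 55 = 2
  N = 18 + 104 − 2 = 120
Policy B (P + 58, Q + 40):
  P = 104 + 58 = 162
  Q = 57 + 40 = 97
  N = 18 + 162 − 97 = 83
Policy C (Q + 34, P + 9):
  P = 104 + 9 = 113
  Q = 57 + 34 = 91
  N = 18 + 113 − 91 = 40
Comparing — Policy A: N=120, Policy B: N=83, Policy C: N=40. Lowest is 40 (Policy C).

40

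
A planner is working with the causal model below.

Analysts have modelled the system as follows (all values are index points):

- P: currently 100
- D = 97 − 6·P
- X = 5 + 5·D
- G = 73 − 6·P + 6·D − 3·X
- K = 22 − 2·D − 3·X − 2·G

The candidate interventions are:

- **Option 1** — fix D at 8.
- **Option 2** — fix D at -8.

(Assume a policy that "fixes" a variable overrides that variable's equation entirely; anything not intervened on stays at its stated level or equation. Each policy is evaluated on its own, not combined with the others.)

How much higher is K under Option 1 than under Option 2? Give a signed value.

16

Option 1 (D := 8):
  P = 100
  D = 8
  X = 5 + 5·8 = 45
  G = 73 − 6·100 + 6·8 − 3·45 = -614
  K = 22 − 2·8 − 3·45 − 2·(-614) = 1099
Option 2 (D := -8):
  P = 100
  D = -8
  X = 5 + 5·(-8) = -35
  G = 73 − 6·100 + 6·(-8) − 3·(-35) = -470
  K = 22 − 2·(-8) − 3·(-35) − 2·(-470) = 1083
K: 1099 − 1083 = 16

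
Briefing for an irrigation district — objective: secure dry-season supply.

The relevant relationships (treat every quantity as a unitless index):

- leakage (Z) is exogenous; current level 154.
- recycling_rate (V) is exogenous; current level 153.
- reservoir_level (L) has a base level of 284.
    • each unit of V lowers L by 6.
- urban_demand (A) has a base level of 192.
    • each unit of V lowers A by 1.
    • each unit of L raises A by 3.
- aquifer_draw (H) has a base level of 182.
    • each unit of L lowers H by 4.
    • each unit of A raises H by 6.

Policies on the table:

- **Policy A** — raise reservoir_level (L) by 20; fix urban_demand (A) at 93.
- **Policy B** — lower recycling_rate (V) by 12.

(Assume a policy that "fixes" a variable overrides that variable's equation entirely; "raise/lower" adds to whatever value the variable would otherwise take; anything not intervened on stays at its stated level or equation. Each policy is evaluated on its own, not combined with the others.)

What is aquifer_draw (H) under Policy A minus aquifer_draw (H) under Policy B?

Policy A (L + 20, A := 93):
  V = 153
  L = 284 − 6·153 (+20 from intervention) = -614
  A = 93
  H = 182 − 4·(-614) + 6·93 = 3196
Policy B (V − 12):
  V = 153 − 12 = 141
  L = 284 − 6·141 = -562
  A = 192 − 141 + 3·(-562) = -1635
  H = 182 − 4·(-562) + 6·(-1635) = -7380
H: 3196 − (-7380) = 10576

10576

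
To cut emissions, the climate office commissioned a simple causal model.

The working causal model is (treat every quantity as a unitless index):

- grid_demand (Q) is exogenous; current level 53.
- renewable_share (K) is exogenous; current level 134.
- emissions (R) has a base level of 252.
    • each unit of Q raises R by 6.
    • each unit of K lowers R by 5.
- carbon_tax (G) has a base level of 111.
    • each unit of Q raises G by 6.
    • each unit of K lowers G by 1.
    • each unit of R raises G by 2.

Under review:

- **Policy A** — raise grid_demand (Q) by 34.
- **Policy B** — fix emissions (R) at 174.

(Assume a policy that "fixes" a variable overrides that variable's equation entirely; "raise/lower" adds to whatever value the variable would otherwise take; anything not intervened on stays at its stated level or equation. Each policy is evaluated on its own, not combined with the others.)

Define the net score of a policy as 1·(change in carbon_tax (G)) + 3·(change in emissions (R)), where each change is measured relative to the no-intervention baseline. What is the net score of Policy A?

Baseline:
  Q = 53
  K = 134
  R = 252 + 6·53 − 5·134 = -100
  G = 111 + 6·53 − 134 + 2·(-100) = 95
Policy A (Q + 34):
  Q = 53 + 34 = 87
  K = 134
  R = 252 + 6·87 − 5·134 = 104
  G = 111 + 6·87 − 134 + 2·104 = 707
ΔG = 707 − 95 = 612; ΔR = 104 − (-100) = 204
Score = 1·612 + 3·204 = 1224

1224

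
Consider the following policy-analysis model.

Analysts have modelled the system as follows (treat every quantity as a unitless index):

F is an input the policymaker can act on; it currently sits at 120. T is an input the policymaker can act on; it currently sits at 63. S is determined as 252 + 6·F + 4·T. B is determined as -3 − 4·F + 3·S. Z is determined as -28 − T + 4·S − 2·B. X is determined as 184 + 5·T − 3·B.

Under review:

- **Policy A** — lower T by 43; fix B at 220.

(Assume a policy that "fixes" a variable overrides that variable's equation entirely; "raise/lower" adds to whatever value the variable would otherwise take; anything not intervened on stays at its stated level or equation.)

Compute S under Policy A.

Policy A (T − 43, B := 220):
  F = 120
  T = 63 − 43 = 20
  S = 252 + 6·120 + 4·20 = 1052

1052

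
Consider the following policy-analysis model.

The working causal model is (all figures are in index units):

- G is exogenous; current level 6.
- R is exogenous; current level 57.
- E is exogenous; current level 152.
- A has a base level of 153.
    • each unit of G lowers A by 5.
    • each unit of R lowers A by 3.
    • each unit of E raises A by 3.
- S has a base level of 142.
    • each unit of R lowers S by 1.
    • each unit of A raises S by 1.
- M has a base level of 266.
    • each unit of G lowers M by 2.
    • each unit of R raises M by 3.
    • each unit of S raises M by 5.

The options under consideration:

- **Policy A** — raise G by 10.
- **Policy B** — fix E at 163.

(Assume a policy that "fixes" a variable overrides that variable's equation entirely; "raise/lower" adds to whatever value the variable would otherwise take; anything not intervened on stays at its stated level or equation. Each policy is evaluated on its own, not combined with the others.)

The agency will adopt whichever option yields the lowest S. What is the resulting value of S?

Policy A (G + 10):
  G = 6 + 10 = 16
  R = 57
  E = 152
  A = 153 − 5·16 − 3·57 + 3·152 = 358
  S = 142 − 57 + 358 = 443
Policy B (E := 163):
  G = 6
  R = 57
  E = 163
  A = 153 − 5·6 − 3·57 + 3·163 = 441
  S = 142 − 57 + 441 = 526
Comparing — Policy A: S=443, Policy B: S=526. Lowest is 443 (Policy A).

443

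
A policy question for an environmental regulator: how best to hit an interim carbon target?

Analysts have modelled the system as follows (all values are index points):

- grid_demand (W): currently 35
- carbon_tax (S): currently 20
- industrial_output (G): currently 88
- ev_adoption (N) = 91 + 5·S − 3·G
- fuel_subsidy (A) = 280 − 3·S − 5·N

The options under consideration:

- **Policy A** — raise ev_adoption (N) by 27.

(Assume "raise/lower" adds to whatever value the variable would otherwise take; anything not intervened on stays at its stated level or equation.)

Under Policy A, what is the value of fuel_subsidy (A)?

450

Policy A (N + 27):
  S = 20
  G = 88
  N = 91 + 5·20 − 3·88 (+27 from intervention) = -46
  A = 280 − 3·20 − 5·(-46) = 450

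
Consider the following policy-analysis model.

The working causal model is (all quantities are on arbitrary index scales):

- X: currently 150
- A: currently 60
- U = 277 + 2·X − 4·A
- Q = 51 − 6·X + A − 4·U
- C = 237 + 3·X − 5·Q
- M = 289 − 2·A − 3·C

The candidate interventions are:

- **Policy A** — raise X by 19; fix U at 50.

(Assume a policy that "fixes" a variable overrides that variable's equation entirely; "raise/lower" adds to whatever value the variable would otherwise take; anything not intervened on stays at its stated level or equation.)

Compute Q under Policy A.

Policy A (X + 19, U := 50):
  X = 150 + 19 = 169
  A = 60
  U = 50
  Q = 51 − 6·169 + 60 − 4·50 = -1103

-1103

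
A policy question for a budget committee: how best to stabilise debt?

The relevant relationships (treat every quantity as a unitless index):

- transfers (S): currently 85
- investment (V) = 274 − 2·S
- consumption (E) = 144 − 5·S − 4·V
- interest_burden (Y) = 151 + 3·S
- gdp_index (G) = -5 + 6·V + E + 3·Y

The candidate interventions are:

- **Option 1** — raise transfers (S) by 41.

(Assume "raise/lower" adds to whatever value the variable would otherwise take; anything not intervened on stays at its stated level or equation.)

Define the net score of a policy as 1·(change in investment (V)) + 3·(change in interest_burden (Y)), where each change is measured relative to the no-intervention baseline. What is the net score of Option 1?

287

Baseline:
  S = 85
  V = 274 − 2·85 = 104
  Y = 151 + 3·85 = 406
Option 1 (S + 41):
  S = 85 + 41 = 126
  V = 274 − 2·126 = 22
  Y = 151 + 3·126 = 529
ΔV = 22 − 104 = -82; ΔY = 529 − 406 = 123
Score = 1·(-82) + 3·123 = 287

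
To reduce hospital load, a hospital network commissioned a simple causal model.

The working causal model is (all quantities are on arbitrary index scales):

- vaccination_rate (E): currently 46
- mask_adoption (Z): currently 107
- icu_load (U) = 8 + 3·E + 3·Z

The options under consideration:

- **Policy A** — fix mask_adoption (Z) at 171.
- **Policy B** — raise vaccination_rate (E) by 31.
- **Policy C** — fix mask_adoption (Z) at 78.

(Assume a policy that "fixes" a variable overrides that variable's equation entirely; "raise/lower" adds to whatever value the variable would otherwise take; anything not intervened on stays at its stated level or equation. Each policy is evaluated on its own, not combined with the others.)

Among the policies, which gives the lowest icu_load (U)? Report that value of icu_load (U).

Policy A (Z := 171):
  E = 46
  Z = 171
  U = 8 + 3·46 + 3·171 = 659
Policy B (E + 31):
  E = 46 + 31 = 77
  Z = 107
  U = 8 + 3·77 + 3·107 = 560
Policy C (Z := 78):
  E = 46
  Z = 78
  U = 8 + 3·46 + 3·78 = 380
Comparing — Policy A: U=659, Policy B: U=560, Policy C: U=380. Lowest is 380 (Policy C).

380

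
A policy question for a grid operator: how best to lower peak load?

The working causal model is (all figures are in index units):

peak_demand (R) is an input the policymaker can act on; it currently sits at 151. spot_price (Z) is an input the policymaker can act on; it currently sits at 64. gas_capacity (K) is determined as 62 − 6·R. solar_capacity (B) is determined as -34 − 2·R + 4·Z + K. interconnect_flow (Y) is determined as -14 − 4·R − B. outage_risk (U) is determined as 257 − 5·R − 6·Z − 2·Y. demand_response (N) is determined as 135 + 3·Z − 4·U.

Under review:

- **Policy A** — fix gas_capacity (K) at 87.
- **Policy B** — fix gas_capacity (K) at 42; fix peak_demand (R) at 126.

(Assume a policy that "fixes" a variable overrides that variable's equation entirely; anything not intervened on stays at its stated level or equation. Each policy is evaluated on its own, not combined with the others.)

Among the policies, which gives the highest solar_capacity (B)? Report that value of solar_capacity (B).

Policy A (K := 87):
  R = 151
  Z = 64
  K = 87
  B = -34 − 2·151 + 4·64 + 87 = 7
Policy B (K := 42, R := 126):
  R = 126
  Z = 64
  K = 42
  B = -34 − 2·126 + 4·64 + 42 = 12
Comparing — Policy A: B=7, Policy B: B=12. Highest is 12 (Policy B).

12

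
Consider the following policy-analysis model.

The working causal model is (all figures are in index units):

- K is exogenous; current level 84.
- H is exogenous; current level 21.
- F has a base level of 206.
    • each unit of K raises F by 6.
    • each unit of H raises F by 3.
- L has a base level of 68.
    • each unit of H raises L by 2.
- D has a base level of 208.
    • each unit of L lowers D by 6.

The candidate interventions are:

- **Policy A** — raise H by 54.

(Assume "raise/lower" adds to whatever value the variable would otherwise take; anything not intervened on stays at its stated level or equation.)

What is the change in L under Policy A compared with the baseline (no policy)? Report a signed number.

108

Baseline:
  H = 21
  L = 68 + 2·21 = 110
Policy A (H + 54):
  H = 21 + 54 = 75
  L = 68 + 2·75 = 218
Change in L: 218 − 110 = 108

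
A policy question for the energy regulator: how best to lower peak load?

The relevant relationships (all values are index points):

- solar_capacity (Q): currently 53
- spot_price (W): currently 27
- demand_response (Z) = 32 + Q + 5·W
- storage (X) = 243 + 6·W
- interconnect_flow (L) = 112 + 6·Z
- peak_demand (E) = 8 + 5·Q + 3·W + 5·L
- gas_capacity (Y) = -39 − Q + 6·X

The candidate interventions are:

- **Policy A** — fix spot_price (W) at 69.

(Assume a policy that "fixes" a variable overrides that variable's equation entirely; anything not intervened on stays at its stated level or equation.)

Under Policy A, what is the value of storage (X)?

Policy A (W := 69):
  W = 69
  X = 243 + 6·69 = 657

657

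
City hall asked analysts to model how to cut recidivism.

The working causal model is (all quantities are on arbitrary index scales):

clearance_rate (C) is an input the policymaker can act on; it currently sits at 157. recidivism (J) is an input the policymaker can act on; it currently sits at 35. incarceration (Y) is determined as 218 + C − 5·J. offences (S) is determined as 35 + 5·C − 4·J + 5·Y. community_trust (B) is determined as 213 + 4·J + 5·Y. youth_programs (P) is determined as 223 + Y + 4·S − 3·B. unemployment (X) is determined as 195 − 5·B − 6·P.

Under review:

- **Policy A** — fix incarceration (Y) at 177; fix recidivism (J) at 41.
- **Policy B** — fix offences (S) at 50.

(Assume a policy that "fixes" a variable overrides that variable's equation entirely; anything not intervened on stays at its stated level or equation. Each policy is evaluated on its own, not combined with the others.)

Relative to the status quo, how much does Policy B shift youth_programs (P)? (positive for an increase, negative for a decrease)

-6520

Baseline:
  C = 157
  J = 35
  Y = 218 + 157 − 5·35 = 200
  S = 35 + 5·157 − 4·35 + 5·200 = 1680
  B = 213 + 4·35 + 5·200 = 1353
  P = 223 + 200 + 4·1680 − 3·1353 = 3084
Policy B (S := 50):
  C = 157
  J = 35
  Y = 218 + 157 − 5·35 = 200
  S = 50
  B = 213 + 4·35 + 5·200 = 1353
  P = 223 + 200 + 4·50 − 3·1353 = -3436
Change in P: -3436 − 3084 = -6520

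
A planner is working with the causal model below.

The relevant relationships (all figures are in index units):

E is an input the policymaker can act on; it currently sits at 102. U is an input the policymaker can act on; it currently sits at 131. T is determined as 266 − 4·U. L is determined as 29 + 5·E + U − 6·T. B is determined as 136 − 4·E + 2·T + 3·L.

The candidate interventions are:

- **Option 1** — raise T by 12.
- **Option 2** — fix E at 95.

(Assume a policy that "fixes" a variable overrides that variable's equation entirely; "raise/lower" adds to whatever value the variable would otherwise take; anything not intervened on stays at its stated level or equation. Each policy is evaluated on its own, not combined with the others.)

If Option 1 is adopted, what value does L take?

2146

Option 1 (T + 12):
  E = 102
  U = 131
  T = 266 − 4·131 (+12 from intervention) = -246
  L = 29 + 5·102 + 131 − 6·(-246) = 2146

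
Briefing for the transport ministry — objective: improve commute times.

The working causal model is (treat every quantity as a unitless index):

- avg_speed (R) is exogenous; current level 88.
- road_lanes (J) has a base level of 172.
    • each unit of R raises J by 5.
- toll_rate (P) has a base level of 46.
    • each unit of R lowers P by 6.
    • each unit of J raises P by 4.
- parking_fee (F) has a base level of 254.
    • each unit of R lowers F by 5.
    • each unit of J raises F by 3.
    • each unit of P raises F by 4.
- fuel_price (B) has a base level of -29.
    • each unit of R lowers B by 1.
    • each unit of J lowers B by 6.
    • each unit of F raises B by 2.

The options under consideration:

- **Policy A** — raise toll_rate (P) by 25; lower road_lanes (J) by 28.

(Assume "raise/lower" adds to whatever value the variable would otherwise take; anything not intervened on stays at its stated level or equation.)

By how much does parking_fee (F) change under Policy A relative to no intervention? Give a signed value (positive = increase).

-432

Baseline:
  R = 88
  J = 172 + 5·88 = 612
  P = 46 − 6·88 + 4·612 = 1966
  F = 254 − 5·88 + 3·612 + 4·1966 = 9514
Policy A (P + 25, J − 28):
  R = 88
  J = 172 + 5·88 (−28 from intervention) = 584
  P = 46 − 6·88 + 4·584 (+25 from intervention) = 1879
  F = 254 − 5·88 + 3·584 + 4·1879 = 9082
Change in F: 9082 − 9514 = -432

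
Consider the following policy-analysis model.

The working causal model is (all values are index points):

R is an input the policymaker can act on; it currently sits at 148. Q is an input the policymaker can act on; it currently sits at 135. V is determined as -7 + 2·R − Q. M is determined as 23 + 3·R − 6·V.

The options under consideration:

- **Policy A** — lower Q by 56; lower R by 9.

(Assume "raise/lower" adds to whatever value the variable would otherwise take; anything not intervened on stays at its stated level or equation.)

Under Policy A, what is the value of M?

-712

Policy A (Q − 56, R − 9):
  R = 148 − 9 = 139
  Q = 135 − 56 = 79
  V = -7 + 2·139 − 79 = 192
  M = 23 + 3·139 − 6·192 = -712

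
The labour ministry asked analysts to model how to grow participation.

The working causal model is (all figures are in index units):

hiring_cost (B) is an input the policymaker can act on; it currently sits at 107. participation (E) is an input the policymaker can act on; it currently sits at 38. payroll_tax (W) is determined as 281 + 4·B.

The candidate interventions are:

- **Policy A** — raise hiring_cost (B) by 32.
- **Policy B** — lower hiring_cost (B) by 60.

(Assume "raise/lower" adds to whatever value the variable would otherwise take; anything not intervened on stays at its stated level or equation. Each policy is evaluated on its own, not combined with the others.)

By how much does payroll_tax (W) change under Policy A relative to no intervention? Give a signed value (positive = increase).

128

Baseline:
  B = 107
  W = 281 + 4·107 = 709
Policy A (B + 32):
  B = 107 + 32 = 139
  W = 281 + 4·139 = 837
Change in W: 837 − 709 = 128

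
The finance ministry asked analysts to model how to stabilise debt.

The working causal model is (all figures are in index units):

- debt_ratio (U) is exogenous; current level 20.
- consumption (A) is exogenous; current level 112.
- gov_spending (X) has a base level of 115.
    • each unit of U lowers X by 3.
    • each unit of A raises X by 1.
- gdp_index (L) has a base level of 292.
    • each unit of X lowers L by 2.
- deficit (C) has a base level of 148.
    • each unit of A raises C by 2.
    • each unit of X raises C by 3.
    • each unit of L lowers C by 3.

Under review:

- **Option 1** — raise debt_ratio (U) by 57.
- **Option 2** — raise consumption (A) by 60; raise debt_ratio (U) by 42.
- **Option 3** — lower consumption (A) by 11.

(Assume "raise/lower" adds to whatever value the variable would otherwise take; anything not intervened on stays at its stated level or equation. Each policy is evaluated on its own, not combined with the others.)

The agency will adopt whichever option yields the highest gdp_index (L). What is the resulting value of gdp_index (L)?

Option 1 (U + 57):
  U = 20 + 57 = 77
  A = 112
  X = 115 − 3·77 + 112 = -4
  L = 292 − 2·(-4) = 300
Option 2 (A + 60, U + 42):
  U = 20 + 42 = 62
  A = 112 + 60 = 172
  X = 115 − 3·62 + 172 = 101
  L = 292 − 2·101 = 90
Option 3 (A − 11):
  U = 20
  A = 112 − 11 = 101
  X = 115 − 3·20 + 101 = 156
  L = 292 − 2·156 = -20
Comparing — Option 1: L=300, Option 2: L=90, Option 3: L=-20. Highest is 300 (Option 1).

300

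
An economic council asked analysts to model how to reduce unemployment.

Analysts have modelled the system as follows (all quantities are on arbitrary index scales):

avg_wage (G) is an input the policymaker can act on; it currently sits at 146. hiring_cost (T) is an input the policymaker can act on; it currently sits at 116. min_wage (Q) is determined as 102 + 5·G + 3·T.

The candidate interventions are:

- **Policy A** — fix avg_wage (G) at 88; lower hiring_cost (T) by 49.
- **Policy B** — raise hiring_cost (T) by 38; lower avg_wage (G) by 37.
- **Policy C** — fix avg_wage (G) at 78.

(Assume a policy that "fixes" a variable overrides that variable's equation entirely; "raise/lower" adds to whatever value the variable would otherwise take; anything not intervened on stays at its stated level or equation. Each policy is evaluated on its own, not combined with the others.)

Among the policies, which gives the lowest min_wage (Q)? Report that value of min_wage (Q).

743

Policy A (G := 88, T − 49):
  G = 88
  T = 116 − 49 = 67
  Q = 102 + 5·88 + 3·67 = 743
Policy B (T + 38, G − 37):
  G = 146 − 37 = 109
  T = 116 + 38 = 154
  Q = 102 + 5·109 + 3·154 = 1109
Policy C (G := 78):
  G = 78
  T = 116
  Q = 102 + 5·78 + 3·116 = 840
Comparing — Policy A: Q=743, Policy B: Q=1109, Policy C: Q=840. Lowest is 743 (Policy A).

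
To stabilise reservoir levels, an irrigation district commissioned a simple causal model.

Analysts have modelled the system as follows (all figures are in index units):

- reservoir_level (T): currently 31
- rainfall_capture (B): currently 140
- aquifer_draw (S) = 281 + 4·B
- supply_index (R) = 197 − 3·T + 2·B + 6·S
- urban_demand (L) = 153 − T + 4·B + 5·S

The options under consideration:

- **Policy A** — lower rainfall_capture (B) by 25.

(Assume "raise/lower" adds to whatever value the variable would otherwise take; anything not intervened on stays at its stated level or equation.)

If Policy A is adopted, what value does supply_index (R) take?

4780

Policy A (B − 25):
  T = 31
  B = 140 − 25 = 115
  S = 281 + 4·115 = 741
  R = 197 − 3·31 + 2·115 + 6·741 = 4780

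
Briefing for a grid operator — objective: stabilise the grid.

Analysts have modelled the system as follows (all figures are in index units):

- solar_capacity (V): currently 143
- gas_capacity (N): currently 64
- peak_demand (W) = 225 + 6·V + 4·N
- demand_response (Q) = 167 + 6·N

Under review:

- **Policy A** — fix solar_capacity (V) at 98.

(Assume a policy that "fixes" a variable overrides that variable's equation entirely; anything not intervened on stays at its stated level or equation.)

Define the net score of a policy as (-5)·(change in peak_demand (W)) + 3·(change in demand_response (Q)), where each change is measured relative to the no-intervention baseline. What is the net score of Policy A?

1350

Baseline:
  V = 143
  N = 64
  W = 225 + 6·143 + 4·64 = 1339
  Q = 167 + 6·64 = 551
Policy A (V := 98):
  V = 98
  N = 64
  W = 225 + 6·98 + 4·64 = 1069
  Q = 167 + 6·64 = 551
ΔW = 1069 − 1339 = -270; ΔQ = 551 − 551 = 0
Score = (-5)·(-270) + 3·0 = 1350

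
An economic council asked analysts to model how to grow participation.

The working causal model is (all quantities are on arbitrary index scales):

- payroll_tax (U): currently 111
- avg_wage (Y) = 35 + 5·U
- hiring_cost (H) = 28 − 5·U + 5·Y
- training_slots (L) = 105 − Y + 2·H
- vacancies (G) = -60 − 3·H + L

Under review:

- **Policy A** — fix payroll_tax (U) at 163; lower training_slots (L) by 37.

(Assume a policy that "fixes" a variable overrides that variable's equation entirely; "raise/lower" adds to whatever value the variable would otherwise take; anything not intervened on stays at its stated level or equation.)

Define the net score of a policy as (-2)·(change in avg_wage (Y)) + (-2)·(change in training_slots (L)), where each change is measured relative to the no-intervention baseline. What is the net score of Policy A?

-4086

Baseline:
  U = 111
  Y = 35 + 5·111 = 590
  H = 28 − 5·111 + 5·590 = 2423
  L = 105 − 590 + 2·2423 = 4361
Policy A (U := 163, L − 37):
  U = 163
  Y = 35 + 5·163 = 850
  H = 28 − 5·163 + 5·850 = 3463
  L = 105 − 850 + 2·3463 (−37 from intervention) = 6144
ΔY = 850 − 590 = 260; ΔL = 6144 − 4361 = 1783
Score = (-2)·260 + (-2)·1783 = -4086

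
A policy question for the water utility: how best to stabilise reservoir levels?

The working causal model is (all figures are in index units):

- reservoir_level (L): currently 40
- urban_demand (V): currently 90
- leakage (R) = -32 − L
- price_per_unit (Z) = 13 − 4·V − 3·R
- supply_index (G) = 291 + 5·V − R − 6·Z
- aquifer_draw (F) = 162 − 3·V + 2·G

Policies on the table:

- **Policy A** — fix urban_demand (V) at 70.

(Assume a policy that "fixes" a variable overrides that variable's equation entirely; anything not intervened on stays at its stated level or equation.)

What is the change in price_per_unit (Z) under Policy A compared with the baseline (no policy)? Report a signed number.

Baseline:
  L = 40
  V = 90
  R = -32 − 40 = -72
  Z = 13 − 4·90 − 3·(-72) = -131
Policy A (V := 70):
  L = 40
  V = 70
  R = -32 − 40 = -72
  Z = 13 − 4·70 − 3·(-72) = -51
Change in Z: -51 − (-131) = 80

80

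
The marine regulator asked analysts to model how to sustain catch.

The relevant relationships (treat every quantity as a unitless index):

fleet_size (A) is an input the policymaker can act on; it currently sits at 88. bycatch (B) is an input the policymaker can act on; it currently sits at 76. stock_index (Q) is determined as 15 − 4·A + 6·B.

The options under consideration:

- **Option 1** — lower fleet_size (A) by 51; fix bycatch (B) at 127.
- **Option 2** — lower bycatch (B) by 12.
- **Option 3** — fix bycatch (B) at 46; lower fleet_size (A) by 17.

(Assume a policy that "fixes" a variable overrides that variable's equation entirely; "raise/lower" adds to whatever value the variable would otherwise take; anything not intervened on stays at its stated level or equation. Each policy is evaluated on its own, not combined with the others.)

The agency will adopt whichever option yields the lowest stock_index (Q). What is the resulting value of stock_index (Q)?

7

Option 1 (A − 51, B := 127):
  A = 88 − 51 = 37
  B = 127
  Q = 15 − 4·37 + 6·127 = 629
Option 2 (B − 12):
  A = 88
  B = 76 − 12 = 64
  Q = 15 − 4·88 + 6·64 = 47
Option 3 (B := 46, A − 17):
  A = 88 − 17 = 71
  B = 46
  Q = 15 − 4·71 + 6·46 = 7
Comparing — Option 1: Q=629, Option 2: Q=47, Option 3: Q=7. Lowest is 7 (Option 3).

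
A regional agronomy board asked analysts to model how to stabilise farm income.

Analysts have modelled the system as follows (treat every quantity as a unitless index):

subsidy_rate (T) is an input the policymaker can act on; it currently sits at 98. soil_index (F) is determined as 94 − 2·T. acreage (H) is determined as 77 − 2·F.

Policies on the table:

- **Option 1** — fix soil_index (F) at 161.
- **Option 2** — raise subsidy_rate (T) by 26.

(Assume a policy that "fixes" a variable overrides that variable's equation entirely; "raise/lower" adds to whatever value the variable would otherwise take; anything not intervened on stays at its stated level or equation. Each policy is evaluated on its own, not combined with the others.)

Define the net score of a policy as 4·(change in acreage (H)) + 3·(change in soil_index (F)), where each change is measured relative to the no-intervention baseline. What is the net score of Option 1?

Baseline:
  T = 98
  F = 94 − 2·98 = -102
  H = 77 − 2·(-102) = 281
Option 1 (F := 161):
  T = 98
  F = 161
  H = 77 − 2·161 = -245
ΔH = -245 − 281 = -526; ΔF = 161 − (-102) = 263
Score = 4·(-526) + 3·263 = -1315

-1315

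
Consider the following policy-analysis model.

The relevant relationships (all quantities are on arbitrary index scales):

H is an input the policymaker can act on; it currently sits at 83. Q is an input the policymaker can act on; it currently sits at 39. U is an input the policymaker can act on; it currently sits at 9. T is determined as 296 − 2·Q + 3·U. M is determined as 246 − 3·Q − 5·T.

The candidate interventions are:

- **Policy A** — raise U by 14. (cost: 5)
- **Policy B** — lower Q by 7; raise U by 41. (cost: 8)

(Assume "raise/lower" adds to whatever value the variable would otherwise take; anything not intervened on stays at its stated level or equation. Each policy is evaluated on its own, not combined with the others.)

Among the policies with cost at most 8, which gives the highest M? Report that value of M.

-1306

Policy A (U + 14):
  Q = 39
  U = 9 + 14 = 23
  T = 296 − 2·39 + 3·23 = 287
  M = 246 − 3·39 − 5·287 = -1306
Policy B (Q − 7, U + 41):
  Q = 39 − 7 = 32
  U = 9 + 41 = 50
  T = 296 − 2·32 + 3·50 = 382
  M = 246 − 3·32 − 5·382 = -1760
Comparing — Policy A: M=-1306, Policy B: M=-1760. Highest is -1306 (Policy A).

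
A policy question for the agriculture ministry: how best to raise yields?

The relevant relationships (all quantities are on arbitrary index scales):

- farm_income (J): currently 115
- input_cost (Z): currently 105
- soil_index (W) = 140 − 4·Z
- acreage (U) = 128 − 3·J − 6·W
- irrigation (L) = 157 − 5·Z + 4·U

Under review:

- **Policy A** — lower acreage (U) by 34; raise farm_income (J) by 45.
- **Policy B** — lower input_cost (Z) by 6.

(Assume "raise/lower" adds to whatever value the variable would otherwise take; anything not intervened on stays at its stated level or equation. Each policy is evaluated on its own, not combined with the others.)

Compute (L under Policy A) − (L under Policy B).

Policy A (U − 34, J + 45):
  J = 115 + 45 = 160
  Z = 105
  W = 140 − 4·105 = -280
  U = 128 − 3·160 − 6·(-280) (−34 from intervention) = 1294
  L = 157 − 5·105 + 4·1294 = 4808
Policy B (Z − 6):
  J = 115
  Z = 105 − 6 = 99
  W = 140 − 4·99 = -256
  U = 128 − 3·115 − 6·(-256) = 1319
  L = 157 − 5·99 + 4·1319 = 4938
L: 4808 − 4938 = -130

-130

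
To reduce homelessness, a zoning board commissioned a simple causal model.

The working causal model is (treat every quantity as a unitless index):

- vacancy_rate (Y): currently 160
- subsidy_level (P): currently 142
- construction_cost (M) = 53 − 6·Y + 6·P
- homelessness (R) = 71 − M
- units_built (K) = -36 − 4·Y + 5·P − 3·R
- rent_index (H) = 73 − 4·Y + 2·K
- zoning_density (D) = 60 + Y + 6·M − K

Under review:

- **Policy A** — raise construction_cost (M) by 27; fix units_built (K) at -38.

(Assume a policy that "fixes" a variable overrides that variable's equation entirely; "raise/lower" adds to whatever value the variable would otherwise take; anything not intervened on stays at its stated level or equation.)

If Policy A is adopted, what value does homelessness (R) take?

99

Policy A (M + 27, K := -38):
  Y = 160
  P = 142
  M = 53 − 6·160 + 6·142 (+27 from intervention) = -28
  R = 71 − (-28) = 99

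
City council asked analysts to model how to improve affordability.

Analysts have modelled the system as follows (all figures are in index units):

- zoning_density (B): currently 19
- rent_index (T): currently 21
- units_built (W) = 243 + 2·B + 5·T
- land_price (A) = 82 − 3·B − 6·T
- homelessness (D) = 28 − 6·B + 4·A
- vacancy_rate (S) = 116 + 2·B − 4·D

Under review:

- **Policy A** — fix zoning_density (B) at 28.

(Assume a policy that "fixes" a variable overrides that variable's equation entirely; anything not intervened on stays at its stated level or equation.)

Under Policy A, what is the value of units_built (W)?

Policy A (B := 28):
  B = 28
  T = 21
  W = 243 + 2·28 + 5·21 = 404

404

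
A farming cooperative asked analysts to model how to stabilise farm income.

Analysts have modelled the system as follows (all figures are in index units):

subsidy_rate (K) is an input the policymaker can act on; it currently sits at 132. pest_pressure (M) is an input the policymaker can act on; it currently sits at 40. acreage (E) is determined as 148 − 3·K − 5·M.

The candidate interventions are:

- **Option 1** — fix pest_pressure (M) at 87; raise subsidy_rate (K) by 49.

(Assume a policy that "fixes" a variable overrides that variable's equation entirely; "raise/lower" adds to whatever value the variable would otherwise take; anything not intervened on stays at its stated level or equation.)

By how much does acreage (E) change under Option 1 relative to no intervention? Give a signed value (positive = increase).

-382

Baseline:
  K = 132
  M = 40
  E = 148 − 3·132 − 5·40 = -448
Option 1 (M := 87, K + 49):
  K = 132 + 49 = 181
  M = 87
  E = 148 − 3·181 − 5·87 = -830
Change in E: -830 − (-448) = -382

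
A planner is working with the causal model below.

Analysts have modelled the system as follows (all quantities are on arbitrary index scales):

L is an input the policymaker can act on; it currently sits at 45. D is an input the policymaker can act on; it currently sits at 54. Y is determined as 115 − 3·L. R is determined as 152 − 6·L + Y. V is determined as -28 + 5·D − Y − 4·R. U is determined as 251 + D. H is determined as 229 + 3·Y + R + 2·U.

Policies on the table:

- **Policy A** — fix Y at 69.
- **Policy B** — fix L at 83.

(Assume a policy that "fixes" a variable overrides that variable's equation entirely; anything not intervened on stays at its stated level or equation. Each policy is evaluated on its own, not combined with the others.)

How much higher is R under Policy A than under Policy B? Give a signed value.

431

Policy A (Y := 69):
  L = 45
  Y = 69
  R = 152 − 6·45 + 69 = -49
Policy B (L := 83):
  L = 83
  Y = 115 − 3·83 = -134
  R = 152 − 6·83 + (-134) = -480
R: -49 − (-480) = 431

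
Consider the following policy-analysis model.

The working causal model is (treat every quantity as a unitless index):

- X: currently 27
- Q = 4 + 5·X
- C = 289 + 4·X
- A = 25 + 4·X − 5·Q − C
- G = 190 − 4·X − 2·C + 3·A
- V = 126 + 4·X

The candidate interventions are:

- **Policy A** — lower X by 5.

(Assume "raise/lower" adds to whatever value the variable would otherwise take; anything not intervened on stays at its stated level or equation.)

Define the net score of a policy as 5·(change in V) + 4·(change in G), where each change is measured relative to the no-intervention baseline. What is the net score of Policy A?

Baseline:
  X = 27
  Q = 4 + 5·27 = 139
  C = 289 + 4·27 = 397
  A = 25 + 4·27 − 5·139 − 397 = -959
  G = 190 − 4·27 − 2·397 + 3·(-959) = -3589
  V = 126 + 4·27 = 234
Policy A (X − 5):
  X = 27 − 5 = 22
  Q = 4 + 5·22 = 114
  C = 289 + 4·22 = 377
  A = 25 + 4·22 − 5·114 − 377 = -834
  G = 190 − 4·22 − 2·377 + 3·(-834) = -3154
  V = 126 + 4·22 = 214
ΔV = 214 − 234 = -20; ΔG = -3154 − (-3589) = 435
Score = 5·(-20) + 4·435 = 1640

1640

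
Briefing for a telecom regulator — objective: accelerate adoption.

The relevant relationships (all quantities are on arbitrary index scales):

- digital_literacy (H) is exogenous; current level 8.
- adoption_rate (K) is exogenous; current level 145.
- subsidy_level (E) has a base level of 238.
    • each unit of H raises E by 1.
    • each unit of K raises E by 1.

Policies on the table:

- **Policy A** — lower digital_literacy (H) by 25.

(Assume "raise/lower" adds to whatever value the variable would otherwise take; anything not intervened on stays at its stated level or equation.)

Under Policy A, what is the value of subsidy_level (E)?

366

Policy A (H − 25):
  H = 8 − 25 = -17
  K = 145
  E = 238 + (-17) + 145 = 366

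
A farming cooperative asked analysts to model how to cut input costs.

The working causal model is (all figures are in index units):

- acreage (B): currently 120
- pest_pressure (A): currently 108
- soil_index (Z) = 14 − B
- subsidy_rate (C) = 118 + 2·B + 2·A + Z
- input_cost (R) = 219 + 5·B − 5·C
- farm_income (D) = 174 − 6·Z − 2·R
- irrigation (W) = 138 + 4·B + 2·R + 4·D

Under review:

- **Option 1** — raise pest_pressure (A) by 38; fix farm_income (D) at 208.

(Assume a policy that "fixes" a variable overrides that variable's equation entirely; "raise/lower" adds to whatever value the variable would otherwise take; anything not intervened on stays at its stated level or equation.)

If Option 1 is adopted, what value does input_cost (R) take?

Option 1 (A + 38, D := 208):
  B = 120
  A = 108 + 38 = 146
  Z = 14 − 120 = -106
  C = 118 + 2·120 + 2·146 + (-106) = 544
  R = 219 + 5·120 − 5·544 = -1901

-1901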